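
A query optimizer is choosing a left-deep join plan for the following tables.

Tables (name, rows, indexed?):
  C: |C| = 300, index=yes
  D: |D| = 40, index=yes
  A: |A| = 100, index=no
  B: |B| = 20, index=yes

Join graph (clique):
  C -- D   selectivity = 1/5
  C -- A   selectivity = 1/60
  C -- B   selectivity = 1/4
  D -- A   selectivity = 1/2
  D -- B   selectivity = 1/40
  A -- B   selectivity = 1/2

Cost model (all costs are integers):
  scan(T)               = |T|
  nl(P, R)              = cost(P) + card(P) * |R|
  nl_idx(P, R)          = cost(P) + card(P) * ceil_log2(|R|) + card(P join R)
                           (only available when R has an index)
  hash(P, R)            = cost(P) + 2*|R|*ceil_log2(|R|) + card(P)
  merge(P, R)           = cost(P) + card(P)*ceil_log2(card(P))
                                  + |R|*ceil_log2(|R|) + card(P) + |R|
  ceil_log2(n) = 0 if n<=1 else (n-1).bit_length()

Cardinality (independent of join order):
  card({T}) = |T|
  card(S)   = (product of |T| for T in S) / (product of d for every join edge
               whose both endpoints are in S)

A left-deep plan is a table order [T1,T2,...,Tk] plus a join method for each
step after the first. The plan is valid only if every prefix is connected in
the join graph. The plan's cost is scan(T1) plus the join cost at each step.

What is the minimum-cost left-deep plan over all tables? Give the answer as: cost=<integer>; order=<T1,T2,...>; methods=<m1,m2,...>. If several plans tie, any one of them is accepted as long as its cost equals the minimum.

Selinger DP (subsets sized 1..n):
  {C}: scan cost=300, card=300
  {D}: scan cost=40, card=40
  {A}: scan cost=100, card=100
  {B}: scan cost=20, card=20
  {CD}: card=2400; try (D,hash)→1080, (C,nl_idx)→2800, (C,merge)→3320, (D,merge)→3580, (D,nl_idx)→4500, (C,hash)→5480 …(+2); best=1080 via (D,hash)
  {AC}: card=500; try (C,nl_idx)→1500, (A,hash)→2000, (C,merge)→3900, (A,merge)→4100, (C,hash)→5600, (C,nl)→30100 …(+1); best=1500 via (C,nl_idx)
  {BC}: card=1500; try (B,hash)→800, (C,nl_idx)→1700, (C,merge)→3140, (B,nl_idx)→3300, (B,merge)→3420, (C,hash)→5440 …(+2); best=800 via (B,hash)
  {AD}: card=2000; try (D,hash)→680, (A,merge)→1120, (D,merge)→1180, (A,hash)→1480, (D,nl_idx)→2700, (A,nl)→4040 …(+1); best=680 via (D,hash)
  {BD}: card=20; try (D,nl_idx)→160, (B,nl_idx)→260, (B,hash)→280, (D,merge)→420, (B,merge)→440, (D,hash)→520 …(+2); best=160 via (D,nl_idx)
  {AB}: card=1000; try (B,hash)→400, (A,merge)→940, (B,merge)→1020, (A,hash)→1440, (B,nl_idx)→1600, (A,nl)→2020 …(+1); best=400 via (B,hash)
  {ACD}: card=2000; try (D,hash)→2480, (A,hash)→4880, (D,nl_idx)→6500, (D,merge)→6780, (C,hash)→8080, (C,nl_idx)→20680 …(+5); best=2480 via (D,hash)
  {BCD}: card=300; try (C,nl_idx)→640, (D,hash)→2780, (C,merge)→3280, (B,hash)→3680, (C,hash)→5580, (C,nl)→6160 …(+6); best=640 via (C,nl_idx)
  {ABC}: card=1250; try (B,hash)→2200, (A,hash)→3700, (B,nl_idx)→5250, (B,merge)→6620, (C,hash)→6800, (C,nl_idx)→10650 …(+5); best=2200 via (B,hash)
  {ABD}: card=500; try (A,merge)→1080, (A,hash)→1580, (D,hash)→1880, (A,nl)→2160, (B,hash)→2880, (D,nl_idx)→6900 …(+5); best=1080 via (A,merge)
  {ABCD}: card=125; try (A,hash)→2340, (D,hash)→3930, (A,merge)→4440, (B,hash)→4680, (C,nl_idx)→5705, (C,hash)→6980 …(+9); best=2340 via (A,hash)

cost=2340; order=B,D,C,A; methods=nl_idx,nl_idx,hash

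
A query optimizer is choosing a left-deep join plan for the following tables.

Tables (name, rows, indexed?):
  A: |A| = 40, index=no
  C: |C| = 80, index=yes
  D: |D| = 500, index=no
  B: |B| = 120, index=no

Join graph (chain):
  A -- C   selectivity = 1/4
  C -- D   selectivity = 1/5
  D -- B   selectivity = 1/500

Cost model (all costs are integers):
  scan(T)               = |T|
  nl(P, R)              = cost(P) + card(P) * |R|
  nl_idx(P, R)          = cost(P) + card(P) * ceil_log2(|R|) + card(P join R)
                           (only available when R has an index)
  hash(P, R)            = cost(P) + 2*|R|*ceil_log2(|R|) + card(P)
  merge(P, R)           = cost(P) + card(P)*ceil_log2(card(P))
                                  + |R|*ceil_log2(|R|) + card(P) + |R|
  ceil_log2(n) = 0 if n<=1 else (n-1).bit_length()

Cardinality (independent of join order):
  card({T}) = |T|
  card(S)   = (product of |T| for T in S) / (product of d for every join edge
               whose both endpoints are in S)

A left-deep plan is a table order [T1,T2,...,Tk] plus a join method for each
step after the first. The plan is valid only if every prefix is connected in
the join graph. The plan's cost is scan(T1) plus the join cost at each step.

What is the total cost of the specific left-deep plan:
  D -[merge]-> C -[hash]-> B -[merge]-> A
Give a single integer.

39140

step 1: scan D: cost=500, card=500
step 2: join C via merge
    card(P join C) = 500*80/(5) = 8000
    cost = 500 + 500*9 + 80*7 + 500 + 80 = 6140
step 3: join B via hash
    card(P join B) = 8000*120/(500) = 1920
    cost = 6140 + 2*120*7 + 8000 = 15820
step 4: join A via merge
    card(P join A) = 1920*40/(4) = 19200
    cost = 15820 + 1920*11 + 40*6 + 1920 + 40 = 39140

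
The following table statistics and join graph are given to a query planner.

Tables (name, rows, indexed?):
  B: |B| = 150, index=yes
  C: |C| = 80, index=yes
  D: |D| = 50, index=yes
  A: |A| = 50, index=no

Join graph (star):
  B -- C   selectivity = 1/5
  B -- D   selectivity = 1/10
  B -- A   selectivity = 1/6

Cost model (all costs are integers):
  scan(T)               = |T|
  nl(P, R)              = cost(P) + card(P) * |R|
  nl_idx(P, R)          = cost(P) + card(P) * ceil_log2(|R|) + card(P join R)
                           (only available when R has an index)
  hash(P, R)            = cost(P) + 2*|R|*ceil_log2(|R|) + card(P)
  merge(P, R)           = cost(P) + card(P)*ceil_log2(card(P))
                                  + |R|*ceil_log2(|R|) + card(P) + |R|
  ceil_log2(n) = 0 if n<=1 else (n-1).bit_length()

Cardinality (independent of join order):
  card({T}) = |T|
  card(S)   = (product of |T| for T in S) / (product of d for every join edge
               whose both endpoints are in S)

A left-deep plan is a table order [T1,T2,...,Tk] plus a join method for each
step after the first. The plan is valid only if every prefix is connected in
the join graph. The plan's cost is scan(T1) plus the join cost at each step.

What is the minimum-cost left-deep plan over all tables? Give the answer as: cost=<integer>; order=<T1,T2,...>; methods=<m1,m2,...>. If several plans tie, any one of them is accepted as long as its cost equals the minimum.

Selinger DP (subsets sized 1..n):
  {B}: scan cost=150, card=150
  {C}: scan cost=80, card=80
  {D}: scan cost=50, card=50
  {A}: scan cost=50, card=50
  {BC}: card=2400; try (C,hash)→1420, (B,merge)→2070, (C,merge)→2140, (B,hash)→2560, (B,nl_idx)→3120, (C,nl_idx)→3600 …(+2); best=1420 via (C,hash)
  {BD}: card=750; try (D,hash)→900, (B,nl_idx)→1200, (B,merge)→1750, (D,nl_idx)→1800, (D,merge)→1850, (B,hash)→2500 …(+2); best=900 via (D,hash)
  {AB}: card=1250; try (A,hash)→900, (B,nl_idx)→1700, (B,merge)→1750, (A,merge)→1850, (B,hash)→2500, (B,nl)→7550 …(+1); best=900 via (A,hash)
  {BCD}: card=12000; try (C,hash)→2770, (D,hash)→4420, (C,merge)→9790, (C,nl_idx)→18150, (D,nl_idx)→27820, (D,merge)→32970 …(+2); best=2770 via (C,hash)
  {ABC}: card=20000; try (C,hash)→3270, (A,hash)→4420, (C,merge)→16540, (C,nl_idx)→29650, (A,merge)→32970, (C,nl)→100900 …(+1); best=3270 via (C,hash)
  {ABD}: card=6250; try (A,hash)→2250, (D,hash)→2750, (A,merge)→9500, (D,nl_idx)→14650, (D,merge)→16250, (A,nl)→38400 …(+1); best=2250 via (A,hash)
  {ABCD}: card=100000; try (C,hash)→9620, (A,hash)→15370, (D,hash)→23870, (C,merge)→90390, (C,nl_idx)→146000, (A,merge)→183120 …(+5); best=9620 via (C,hash)

cost=9620; order=B,D,A,C; methods=hash,hash,hash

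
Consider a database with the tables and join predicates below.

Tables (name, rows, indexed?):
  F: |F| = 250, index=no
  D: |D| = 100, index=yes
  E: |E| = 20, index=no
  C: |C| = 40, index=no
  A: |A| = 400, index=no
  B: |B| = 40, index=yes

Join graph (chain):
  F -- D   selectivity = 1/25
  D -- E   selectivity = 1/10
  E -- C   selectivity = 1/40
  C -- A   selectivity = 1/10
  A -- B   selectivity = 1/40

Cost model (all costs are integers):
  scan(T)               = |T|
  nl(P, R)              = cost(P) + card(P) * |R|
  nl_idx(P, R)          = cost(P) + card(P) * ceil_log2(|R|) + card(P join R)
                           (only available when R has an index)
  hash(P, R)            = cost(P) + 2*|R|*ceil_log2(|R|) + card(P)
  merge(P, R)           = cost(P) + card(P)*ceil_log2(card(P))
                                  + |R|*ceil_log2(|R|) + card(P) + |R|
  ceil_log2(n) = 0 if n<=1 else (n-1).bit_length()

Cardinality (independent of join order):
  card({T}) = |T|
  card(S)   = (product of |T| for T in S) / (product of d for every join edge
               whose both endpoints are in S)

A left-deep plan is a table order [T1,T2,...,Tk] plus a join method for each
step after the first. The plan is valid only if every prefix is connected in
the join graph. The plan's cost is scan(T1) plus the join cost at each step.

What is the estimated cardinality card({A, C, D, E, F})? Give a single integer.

80000

Tables in S: A(400), C(40), D(100), E(20), F(250)
Edges inside S: F-D(d=25), D-E(d=10), E-C(d=40), C-A(d=10)
numerator = 400 * 40 * 100 * 20 * 250 = 8000000000
denominator = 25 * 10 * 40 * 10 = 100000
card(S) = 8000000000 / 100000 = 80000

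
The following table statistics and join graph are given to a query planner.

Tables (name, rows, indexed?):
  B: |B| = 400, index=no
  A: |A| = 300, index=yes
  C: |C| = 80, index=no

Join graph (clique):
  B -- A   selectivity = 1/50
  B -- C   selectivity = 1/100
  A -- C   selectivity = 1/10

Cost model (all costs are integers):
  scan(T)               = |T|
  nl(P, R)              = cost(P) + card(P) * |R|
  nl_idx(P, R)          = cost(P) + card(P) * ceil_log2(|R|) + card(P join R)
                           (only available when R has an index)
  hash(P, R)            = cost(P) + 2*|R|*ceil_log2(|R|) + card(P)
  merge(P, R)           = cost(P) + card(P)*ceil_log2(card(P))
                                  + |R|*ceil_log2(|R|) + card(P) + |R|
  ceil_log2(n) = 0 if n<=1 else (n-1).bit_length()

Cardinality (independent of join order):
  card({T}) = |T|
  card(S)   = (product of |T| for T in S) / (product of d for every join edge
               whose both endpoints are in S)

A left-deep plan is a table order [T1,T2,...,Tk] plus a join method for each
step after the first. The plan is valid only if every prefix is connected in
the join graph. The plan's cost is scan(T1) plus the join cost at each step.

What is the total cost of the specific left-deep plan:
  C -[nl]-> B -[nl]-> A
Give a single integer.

128080

step 1: scan C: cost=80, card=80
step 2: join B via nl
    card(P join B) = 80*400/(100) = 320
    cost = 80 + 80*400 = 32080
step 3: join A via nl
    card(P join A) = 320*300/(50*10) = 192
    cost = 32080 + 320*300 = 128080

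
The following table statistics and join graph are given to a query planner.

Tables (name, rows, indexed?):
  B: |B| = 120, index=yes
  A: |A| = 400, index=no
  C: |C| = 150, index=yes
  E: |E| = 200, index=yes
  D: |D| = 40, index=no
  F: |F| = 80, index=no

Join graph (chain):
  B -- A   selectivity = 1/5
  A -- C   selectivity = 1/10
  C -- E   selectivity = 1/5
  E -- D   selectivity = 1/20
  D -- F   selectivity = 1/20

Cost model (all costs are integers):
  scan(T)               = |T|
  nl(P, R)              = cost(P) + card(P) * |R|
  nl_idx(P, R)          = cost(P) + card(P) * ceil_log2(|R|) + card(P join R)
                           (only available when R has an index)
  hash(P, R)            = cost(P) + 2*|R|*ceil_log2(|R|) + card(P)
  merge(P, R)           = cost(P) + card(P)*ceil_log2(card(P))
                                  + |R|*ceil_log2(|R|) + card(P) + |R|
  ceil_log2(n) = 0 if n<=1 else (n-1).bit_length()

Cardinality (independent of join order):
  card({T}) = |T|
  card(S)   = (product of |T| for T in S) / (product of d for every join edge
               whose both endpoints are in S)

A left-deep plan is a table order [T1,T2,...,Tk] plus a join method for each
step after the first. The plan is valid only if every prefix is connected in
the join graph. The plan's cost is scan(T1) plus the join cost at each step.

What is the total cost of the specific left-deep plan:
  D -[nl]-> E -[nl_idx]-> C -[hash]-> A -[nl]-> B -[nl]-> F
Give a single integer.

step 1: scan D: cost=40, card=40
step 2: join E via nl
    card(P join E) = 40*200/(20) = 400
    cost = 40 + 40*200 = 8040
step 3: join C via nl_idx
    card(P join C) = 400*150/(5) = 12000
    cost = 8040 + 400*8 + 12000 = 23240
step 4: join A via hash
    card(P join A) = 12000*400/(10) = 480000
    cost = 23240 + 2*400*9 + 12000 = 42440
step 5: join B via nl
    card(P join B) = 480000*120/(5) = 11520000
    cost = 42440 + 480000*120 = 57642440
step 6: join F via nl
    card(P join F) = 11520000*80/(20) = 46080000
    cost = 57642440 + 11520000*80 = 979242440

979242440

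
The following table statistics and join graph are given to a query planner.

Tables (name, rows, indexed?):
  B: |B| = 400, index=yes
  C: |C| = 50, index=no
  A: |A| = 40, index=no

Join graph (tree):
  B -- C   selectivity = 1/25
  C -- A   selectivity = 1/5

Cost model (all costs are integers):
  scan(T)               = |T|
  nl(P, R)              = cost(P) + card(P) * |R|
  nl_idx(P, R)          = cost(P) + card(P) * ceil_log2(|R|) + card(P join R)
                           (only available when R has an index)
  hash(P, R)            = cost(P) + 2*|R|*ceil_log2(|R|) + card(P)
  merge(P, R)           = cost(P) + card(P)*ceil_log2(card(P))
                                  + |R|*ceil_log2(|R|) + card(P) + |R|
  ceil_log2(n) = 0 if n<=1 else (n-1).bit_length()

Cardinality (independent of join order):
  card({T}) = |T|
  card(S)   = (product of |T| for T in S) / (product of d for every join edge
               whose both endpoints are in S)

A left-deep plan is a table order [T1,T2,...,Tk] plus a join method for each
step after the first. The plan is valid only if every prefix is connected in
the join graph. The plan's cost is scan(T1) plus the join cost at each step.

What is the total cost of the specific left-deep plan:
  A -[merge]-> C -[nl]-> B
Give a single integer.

160670

step 1: scan A: cost=40, card=40
step 2: join C via merge
    card(P join C) = 40*50/(5) = 400
    cost = 40 + 40*6 + 50*6 + 40 + 50 = 670
step 3: join B via nl
    card(P join B) = 400*400/(25) = 6400
    cost = 670 + 400*400 = 160670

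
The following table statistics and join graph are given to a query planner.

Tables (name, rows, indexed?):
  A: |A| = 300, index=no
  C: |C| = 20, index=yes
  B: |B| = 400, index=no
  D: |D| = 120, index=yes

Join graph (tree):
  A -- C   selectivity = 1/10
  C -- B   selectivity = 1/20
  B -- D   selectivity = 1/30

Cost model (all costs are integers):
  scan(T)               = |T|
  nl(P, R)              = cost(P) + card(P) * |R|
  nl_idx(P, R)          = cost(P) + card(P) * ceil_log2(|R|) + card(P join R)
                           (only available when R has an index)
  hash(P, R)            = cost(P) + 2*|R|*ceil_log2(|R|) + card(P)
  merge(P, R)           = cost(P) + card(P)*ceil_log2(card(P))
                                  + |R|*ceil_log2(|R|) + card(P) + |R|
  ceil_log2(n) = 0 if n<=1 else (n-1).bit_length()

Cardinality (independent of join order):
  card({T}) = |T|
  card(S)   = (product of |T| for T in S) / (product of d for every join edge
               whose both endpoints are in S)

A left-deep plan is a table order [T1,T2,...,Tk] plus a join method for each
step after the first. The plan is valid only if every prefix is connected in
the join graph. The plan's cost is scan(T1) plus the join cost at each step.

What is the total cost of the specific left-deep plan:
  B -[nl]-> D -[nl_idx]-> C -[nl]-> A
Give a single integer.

538000

step 1: scan B: cost=400, card=400
step 2: join D via nl
    card(P join D) = 400*120/(30) = 1600
    cost = 400 + 400*120 = 48400
step 3: join C via nl_idx
    card(P join C) = 1600*20/(20) = 1600
    cost = 48400 + 1600*5 + 1600 = 58000
step 4: join A via nl
    card(P join A) = 1600*300/(10) = 48000
    cost = 58000 + 1600*300 = 538000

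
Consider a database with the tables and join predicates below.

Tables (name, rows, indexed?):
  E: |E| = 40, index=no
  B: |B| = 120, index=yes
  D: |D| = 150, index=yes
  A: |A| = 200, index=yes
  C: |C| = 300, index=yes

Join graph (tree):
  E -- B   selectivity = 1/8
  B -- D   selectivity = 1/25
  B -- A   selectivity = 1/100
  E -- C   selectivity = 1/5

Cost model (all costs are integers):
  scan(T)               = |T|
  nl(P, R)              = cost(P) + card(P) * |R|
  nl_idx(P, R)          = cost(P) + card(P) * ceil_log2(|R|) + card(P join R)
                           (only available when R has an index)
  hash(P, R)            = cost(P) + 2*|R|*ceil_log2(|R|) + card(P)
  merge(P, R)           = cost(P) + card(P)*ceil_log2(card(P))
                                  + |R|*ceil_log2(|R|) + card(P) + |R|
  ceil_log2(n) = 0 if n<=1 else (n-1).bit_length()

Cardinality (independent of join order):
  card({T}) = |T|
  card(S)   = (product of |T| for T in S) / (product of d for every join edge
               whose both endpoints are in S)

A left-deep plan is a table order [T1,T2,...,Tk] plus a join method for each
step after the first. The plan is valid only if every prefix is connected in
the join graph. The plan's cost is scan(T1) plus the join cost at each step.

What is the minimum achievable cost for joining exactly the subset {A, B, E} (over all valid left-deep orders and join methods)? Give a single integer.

Selinger DP over subsets of {A,B,E}:
  {E}: scan cost=40, card=40
  {B}: scan cost=120, card=120
  {A}: scan cost=200, card=200
  {BE}: card=600; try (E,hash)→720, (B,nl_idx)→920, (B,merge)→1280, (E,merge)→1360, (B,hash)→1760, (B,nl)→4840 …(+1); best=720 via (E,hash)
  {AB}: card=240; try (A,nl_idx)→1320, (B,nl_idx)→1840, (B,hash)→2080, (A,merge)→2880, (B,merge)→2960, (A,hash)→3440 …(+2); best=1320 via (A,nl_idx)
  {ABE}: card=1200; try (E,hash)→2040, (E,merge)→3760, (A,hash)→4520, (A,nl_idx)→6720, (A,merge)→9120, (E,nl)→10920 …(+1); best=2040 via (E,hash)

2040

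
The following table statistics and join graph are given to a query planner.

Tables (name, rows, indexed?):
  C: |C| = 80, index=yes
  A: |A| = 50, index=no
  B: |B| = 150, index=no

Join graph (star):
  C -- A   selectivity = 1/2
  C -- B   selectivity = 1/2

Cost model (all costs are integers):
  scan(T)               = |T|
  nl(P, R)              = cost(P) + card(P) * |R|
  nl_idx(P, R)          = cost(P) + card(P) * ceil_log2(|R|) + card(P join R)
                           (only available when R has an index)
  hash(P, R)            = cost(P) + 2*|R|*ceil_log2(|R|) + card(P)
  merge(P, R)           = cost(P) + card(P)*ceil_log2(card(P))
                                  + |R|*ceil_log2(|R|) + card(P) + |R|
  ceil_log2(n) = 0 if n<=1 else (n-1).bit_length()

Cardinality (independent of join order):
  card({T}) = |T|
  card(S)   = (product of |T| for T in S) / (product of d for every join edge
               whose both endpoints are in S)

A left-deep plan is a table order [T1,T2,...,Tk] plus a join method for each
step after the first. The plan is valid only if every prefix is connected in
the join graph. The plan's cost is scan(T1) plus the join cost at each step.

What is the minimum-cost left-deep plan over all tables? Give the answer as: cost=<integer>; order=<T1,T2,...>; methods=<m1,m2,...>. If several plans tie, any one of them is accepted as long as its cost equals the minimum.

Selinger DP (subsets sized 1..n):
  {C}: scan cost=80, card=80
  {A}: scan cost=50, card=50
  {B}: scan cost=150, card=150
  {AC}: card=2000; try (A,hash)→760, (C,merge)→1040, (A,merge)→1070, (C,hash)→1220, (C,nl_idx)→2400, (C,nl)→4050 …(+1); best=760 via (A,hash)
  {BC}: card=6000; try (C,hash)→1420, (B,merge)→2070, (C,merge)→2140, (B,hash)→2560, (C,nl_idx)→7200, (B,nl)→12080 …(+1); best=1420 via (C,hash)
  {ABC}: card=150000; try (B,hash)→5160, (A,hash)→8020, (B,merge)→26110, (A,merge)→85770, (B,nl)→300760, (A,nl)→301420; best=5160 via (B,hash)

cost=5160; order=C,A,B; methods=hash,hash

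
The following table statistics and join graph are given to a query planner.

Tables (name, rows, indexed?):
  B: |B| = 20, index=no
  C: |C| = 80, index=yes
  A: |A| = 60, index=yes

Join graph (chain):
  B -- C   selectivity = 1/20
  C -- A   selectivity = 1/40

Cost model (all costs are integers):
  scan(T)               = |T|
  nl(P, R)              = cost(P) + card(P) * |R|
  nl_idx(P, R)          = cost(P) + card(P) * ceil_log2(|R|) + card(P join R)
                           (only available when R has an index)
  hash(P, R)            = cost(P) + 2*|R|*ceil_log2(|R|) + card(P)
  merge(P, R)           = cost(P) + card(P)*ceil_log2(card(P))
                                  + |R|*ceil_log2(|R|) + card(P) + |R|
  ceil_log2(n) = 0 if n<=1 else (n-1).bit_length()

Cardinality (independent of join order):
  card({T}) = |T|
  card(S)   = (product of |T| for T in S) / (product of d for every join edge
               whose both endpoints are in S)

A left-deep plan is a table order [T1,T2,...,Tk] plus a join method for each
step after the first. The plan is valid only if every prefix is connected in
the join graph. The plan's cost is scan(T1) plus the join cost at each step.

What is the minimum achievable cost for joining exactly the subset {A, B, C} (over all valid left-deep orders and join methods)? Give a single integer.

Selinger DP over subsets of {A,B,C}:
  {B}: scan cost=20, card=20
  {C}: scan cost=80, card=80
  {A}: scan cost=60, card=60
  {BC}: card=80; try (C,nl_idx)→240, (B,hash)→360, (C,merge)→780, (B,merge)→840, (C,hash)→1160, (C,nl)→1620 …(+1); best=240 via (C,nl_idx)
  {AC}: card=120; try (C,nl_idx)→600, (A,nl_idx)→680, (A,hash)→880, (C,merge)→1120, (A,merge)→1140, (C,hash)→1240 …(+2); best=600 via (C,nl_idx)
  {ABC}: card=120; try (A,nl_idx)→840, (B,hash)→920, (A,hash)→1040, (A,merge)→1300, (B,merge)→1680, (B,nl)→3000 …(+1); best=840 via (A,nl_idx)

840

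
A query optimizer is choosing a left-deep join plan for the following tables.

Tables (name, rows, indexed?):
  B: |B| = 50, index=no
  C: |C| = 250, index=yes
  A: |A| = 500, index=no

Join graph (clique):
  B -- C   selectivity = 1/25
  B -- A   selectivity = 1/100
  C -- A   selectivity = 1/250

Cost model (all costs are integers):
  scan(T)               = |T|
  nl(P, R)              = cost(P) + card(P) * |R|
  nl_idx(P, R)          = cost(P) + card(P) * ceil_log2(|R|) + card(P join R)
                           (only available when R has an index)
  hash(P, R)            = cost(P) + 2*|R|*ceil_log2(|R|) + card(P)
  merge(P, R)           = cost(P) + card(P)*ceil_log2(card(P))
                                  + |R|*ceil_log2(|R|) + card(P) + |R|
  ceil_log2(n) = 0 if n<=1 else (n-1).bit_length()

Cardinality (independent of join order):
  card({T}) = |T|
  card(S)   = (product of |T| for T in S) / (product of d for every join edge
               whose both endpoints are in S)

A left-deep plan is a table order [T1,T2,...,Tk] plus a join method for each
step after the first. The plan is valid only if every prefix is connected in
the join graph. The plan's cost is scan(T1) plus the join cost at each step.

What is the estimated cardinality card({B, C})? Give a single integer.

500

Tables in S: B(50), C(250)
Edges inside S: B-C(d=25)
numerator = 50 * 250 = 12500
denominator = 25 = 25
card(S) = 12500 / 25 = 500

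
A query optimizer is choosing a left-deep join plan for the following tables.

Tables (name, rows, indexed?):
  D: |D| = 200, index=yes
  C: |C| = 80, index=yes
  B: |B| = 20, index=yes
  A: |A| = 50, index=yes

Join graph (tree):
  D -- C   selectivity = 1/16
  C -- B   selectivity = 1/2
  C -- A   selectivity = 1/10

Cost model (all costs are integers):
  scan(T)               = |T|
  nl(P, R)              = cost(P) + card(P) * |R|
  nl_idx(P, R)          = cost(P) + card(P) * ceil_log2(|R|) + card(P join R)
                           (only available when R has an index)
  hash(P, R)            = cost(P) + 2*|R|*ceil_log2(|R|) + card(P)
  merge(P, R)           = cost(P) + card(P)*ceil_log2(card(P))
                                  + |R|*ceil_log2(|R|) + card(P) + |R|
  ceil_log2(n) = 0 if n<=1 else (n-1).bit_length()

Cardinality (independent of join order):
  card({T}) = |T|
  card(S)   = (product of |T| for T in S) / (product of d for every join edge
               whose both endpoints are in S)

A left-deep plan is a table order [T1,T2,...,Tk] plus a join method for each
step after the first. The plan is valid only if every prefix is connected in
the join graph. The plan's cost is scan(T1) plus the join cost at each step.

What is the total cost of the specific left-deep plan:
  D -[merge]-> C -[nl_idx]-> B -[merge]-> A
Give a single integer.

step 1: scan D: cost=200, card=200
step 2: join C via merge
    card(P join C) = 200*80/(16) = 1000
    cost = 200 + 200*8 + 80*7 + 200 + 80 = 2640
step 3: join B via nl_idx
    card(P join B) = 1000*20/(2) = 10000
    cost = 2640 + 1000*5 + 10000 = 17640
step 4: join A via merge
    card(P join A) = 10000*50/(10) = 50000
    cost = 17640 + 10000*14 + 50*6 + 10000 + 50 = 167990

167990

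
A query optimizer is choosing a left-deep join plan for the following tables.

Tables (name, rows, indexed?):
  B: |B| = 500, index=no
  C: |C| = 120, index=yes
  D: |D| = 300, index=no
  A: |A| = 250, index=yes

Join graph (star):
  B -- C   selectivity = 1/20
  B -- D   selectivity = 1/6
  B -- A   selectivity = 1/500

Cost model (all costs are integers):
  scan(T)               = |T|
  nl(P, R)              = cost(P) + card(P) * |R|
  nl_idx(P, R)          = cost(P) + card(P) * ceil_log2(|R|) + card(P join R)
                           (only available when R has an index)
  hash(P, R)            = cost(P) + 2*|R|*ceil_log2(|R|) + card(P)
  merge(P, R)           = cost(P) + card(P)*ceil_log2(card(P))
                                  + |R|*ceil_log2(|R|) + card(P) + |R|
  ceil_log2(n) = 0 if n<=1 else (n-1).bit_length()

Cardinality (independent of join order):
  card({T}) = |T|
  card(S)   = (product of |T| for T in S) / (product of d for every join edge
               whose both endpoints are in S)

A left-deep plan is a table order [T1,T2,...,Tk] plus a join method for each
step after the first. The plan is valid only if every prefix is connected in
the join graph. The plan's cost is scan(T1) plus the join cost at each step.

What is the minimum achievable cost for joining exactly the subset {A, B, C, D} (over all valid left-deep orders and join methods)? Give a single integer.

13580

Selinger DP over subsets of {A,B,C,D}:
  {B}: scan cost=500, card=500
  {C}: scan cost=120, card=120
  {D}: scan cost=300, card=300
  {A}: scan cost=250, card=250
  {BC}: card=3000; try (C,hash)→2680, (B,merge)→6080, (C,merge)→6460, (C,nl_idx)→7000, (B,hash)→9240, (B,nl)→60120 …(+1); best=2680 via (C,hash)
  {BD}: card=25000; try (D,hash)→6400, (B,merge)→8300, (D,merge)→8500, (B,hash)→9600, (B,nl)→150300, (D,nl)→150500; best=6400 via (D,hash)
  {AB}: card=250; try (A,nl_idx)→4750, (A,hash)→5000, (B,merge)→7500, (A,merge)→7750, (B,hash)→9500, (B,nl)→125250 …(+1); best=4750 via (A,nl_idx)
  {BCD}: card=150000; try (D,hash)→11080, (C,hash)→33080, (D,merge)→44680, (C,nl_idx)→331400, (C,merge)→407360, (D,nl)→902680 …(+1); best=11080 via (D,hash)
  {ABC}: card=1500; try (C,hash)→6680, (C,merge)→7960, (C,nl_idx)→8000, (A,hash)→9680, (A,nl_idx)→28180, (C,nl)→34750 …(+2); best=6680 via (C,hash)
  {ABD}: card=12500; try (D,merge)→10000, (D,hash)→10400, (A,hash)→35400, (D,nl)→79750, (A,nl_idx)→218900, (A,merge)→408650 …(+1); best=10000 via (D,merge)
  {ABCD}: card=75000; try (D,hash)→13580, (C,hash)→24180, (D,merge)→27680, (A,hash)→165080, (C,nl_idx)→172500, (C,merge)→198460 …(+5); best=13580 via (D,hash)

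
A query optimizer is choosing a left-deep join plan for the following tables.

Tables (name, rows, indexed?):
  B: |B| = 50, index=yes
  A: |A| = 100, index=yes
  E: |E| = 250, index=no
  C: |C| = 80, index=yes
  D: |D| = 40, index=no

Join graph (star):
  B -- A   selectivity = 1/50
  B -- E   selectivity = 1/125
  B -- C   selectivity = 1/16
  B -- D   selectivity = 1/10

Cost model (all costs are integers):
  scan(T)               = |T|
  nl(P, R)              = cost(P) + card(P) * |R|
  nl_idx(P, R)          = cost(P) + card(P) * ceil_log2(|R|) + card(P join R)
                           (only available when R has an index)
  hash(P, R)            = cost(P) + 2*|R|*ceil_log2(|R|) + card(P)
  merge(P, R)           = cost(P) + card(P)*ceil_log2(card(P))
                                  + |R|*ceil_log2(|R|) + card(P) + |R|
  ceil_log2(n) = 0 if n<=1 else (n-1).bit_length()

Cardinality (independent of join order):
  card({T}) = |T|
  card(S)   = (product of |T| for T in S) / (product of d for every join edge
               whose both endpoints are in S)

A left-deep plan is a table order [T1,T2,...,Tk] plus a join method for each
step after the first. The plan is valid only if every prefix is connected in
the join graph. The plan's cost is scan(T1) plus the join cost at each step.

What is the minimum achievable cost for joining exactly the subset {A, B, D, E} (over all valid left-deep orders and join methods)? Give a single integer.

Selinger DP over subsets of {A,B,D,E}:
  {B}: scan cost=50, card=50
  {A}: scan cost=100, card=100
  {E}: scan cost=250, card=250
  {D}: scan cost=40, card=40
  {AB}: card=100; try (A,nl_idx)→500, (B,hash)→800, (B,nl_idx)→800, (A,merge)→1200, (B,merge)→1250, (A,hash)→1500 …(+2); best=500 via (A,nl_idx)
  {BE}: card=100; try (B,hash)→1100, (B,nl_idx)→1850, (E,merge)→2650, (B,merge)→2850, (E,hash)→4100, (E,nl)→12550 …(+1); best=1100 via (B,hash)
  {BD}: card=200; try (B,nl_idx)→480, (D,hash)→580, (B,merge)→670, (D,merge)→680, (B,hash)→680, (B,nl)→2040 …(+1); best=480 via (B,nl_idx)
  {ABE}: card=200; try (A,nl_idx)→2000, (A,hash)→2600, (A,merge)→2700, (E,merge)→3550, (E,hash)→4600, (A,nl)→11100 …(+1); best=2000 via (A,nl_idx)
  {ABD}: card=400; try (D,hash)→1080, (D,merge)→1580, (A,hash)→2080, (A,nl_idx)→2280, (A,merge)→3080, (D,nl)→4500 …(+1); best=1080 via (D,hash)
  {BDE}: card=400; try (D,hash)→1680, (D,merge)→2180, (E,merge)→4530, (E,hash)→4680, (D,nl)→5100, (E,nl)→50480; best=1680 via (D,hash)
  {ABDE}: card=800; try (D,hash)→2680, (A,hash)→3480, (D,merge)→4080, (A,nl_idx)→5280, (E,hash)→5480, (A,merge)→6480 …(+4); best=2680 via (D,hash)

2680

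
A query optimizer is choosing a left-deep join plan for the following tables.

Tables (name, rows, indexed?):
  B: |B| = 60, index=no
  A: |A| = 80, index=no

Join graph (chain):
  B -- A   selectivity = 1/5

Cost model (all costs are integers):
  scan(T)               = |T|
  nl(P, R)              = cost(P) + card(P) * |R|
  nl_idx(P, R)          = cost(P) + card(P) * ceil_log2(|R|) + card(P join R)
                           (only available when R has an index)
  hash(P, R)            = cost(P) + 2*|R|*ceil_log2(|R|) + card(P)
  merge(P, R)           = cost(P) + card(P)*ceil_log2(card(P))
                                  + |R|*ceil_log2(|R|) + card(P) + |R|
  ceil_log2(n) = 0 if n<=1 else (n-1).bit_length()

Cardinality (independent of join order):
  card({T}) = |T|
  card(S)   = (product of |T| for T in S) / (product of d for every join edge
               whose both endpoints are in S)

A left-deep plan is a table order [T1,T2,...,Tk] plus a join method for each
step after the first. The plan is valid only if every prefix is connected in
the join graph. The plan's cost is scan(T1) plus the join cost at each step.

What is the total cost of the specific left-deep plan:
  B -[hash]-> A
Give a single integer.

step 1: scan B: cost=60, card=60
step 2: join A via hash
    card(P join A) = 60*80/(5) = 960
    cost = 60 + 2*80*7 + 60 = 1240

1240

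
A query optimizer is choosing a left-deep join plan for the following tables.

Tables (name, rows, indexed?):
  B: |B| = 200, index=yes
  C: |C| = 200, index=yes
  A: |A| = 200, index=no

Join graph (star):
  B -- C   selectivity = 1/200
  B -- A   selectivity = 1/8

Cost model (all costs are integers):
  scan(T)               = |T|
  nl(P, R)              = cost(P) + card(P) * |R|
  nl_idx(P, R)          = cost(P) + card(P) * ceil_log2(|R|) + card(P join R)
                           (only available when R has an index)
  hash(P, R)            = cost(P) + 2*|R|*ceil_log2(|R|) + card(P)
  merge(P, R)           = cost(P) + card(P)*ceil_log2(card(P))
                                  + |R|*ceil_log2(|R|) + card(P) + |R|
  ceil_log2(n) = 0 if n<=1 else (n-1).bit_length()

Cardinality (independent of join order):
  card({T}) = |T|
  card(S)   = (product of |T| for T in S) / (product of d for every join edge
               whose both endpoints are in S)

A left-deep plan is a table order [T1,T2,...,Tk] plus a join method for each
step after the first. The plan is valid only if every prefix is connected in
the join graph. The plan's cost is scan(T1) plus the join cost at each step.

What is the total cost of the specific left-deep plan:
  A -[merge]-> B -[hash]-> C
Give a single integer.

step 1: scan A: cost=200, card=200
step 2: join B via merge
    card(P join B) = 200*200/(8) = 5000
    cost = 200 + 200*8 + 200*8 + 200 + 200 = 3800
step 3: join C via hash
    card(P join C) = 5000*200/(200) = 5000
    cost = 3800 + 2*200*8 + 5000 = 12000

12000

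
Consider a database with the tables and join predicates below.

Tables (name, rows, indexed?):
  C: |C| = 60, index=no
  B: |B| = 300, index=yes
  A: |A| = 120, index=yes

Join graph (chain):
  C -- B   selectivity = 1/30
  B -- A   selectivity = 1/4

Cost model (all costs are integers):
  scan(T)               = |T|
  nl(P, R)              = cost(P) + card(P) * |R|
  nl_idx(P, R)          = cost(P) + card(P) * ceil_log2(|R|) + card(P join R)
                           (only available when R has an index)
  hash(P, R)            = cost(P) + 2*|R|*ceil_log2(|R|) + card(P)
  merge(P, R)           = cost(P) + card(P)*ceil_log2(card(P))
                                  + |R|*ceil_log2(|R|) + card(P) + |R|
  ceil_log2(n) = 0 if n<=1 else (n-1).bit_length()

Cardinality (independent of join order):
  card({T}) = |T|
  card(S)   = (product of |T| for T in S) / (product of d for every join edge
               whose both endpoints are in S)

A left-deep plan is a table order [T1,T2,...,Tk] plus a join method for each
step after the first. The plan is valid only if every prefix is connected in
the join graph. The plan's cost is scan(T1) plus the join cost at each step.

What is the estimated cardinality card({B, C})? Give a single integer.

Tables in S: B(300), C(60)
Edges inside S: C-B(d=30)
numerator = 300 * 60 = 18000
denominator = 30 = 30
card(S) = 18000 / 30 = 600

600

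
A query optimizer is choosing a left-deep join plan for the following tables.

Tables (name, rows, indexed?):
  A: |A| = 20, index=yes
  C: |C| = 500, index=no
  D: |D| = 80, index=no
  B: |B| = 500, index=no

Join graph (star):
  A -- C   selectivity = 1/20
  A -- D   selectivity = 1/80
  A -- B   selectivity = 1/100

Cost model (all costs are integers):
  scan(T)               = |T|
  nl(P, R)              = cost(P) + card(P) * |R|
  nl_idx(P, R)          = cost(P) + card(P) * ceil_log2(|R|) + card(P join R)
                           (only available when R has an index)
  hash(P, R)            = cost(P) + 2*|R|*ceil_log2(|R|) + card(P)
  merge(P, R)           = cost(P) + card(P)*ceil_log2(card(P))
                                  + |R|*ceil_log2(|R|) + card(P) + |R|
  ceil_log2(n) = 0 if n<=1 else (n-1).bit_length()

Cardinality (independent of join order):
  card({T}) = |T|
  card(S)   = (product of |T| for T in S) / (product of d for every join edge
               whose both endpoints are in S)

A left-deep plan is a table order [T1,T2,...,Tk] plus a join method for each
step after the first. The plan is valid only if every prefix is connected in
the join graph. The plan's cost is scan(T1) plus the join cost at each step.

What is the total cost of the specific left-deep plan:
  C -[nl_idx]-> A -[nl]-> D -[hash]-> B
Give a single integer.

53000

step 1: scan C: cost=500, card=500
step 2: join A via nl_idx
    card(P join A) = 500*20/(20) = 500
    cost = 500 + 500*5 + 500 = 3500
step 3: join D via nl
    card(P join D) = 500*80/(80) = 500
    cost = 3500 + 500*80 = 43500
step 4: join B via hash
    card(P join B) = 500*500/(100) = 2500
    cost = 43500 + 2*500*9 + 500 = 53000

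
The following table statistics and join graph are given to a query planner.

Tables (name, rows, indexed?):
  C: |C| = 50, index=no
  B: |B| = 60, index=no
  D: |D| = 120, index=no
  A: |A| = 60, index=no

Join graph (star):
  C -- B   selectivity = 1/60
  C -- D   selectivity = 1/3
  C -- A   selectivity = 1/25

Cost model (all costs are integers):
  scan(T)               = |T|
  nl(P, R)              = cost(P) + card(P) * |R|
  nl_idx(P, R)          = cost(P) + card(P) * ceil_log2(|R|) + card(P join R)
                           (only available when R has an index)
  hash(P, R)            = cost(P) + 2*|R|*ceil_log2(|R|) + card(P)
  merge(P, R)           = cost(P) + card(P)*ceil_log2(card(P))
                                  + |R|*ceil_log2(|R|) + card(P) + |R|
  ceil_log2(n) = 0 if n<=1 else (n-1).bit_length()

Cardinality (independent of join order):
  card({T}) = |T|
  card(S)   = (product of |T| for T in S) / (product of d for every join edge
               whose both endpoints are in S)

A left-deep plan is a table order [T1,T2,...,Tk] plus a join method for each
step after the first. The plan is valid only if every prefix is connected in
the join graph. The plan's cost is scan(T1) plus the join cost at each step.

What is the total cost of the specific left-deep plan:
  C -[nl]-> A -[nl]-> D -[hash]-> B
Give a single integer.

step 1: scan C: cost=50, card=50
step 2: join A via nl
    card(P join A) = 50*60/(25) = 120
    cost = 50 + 50*60 = 3050
step 3: join D via nl
    card(P join D) = 120*120/(3) = 4800
    cost = 3050 + 120*120 = 17450
step 4: join B via hash
    card(P join B) = 4800*60/(60) = 4800
    cost = 17450 + 2*60*6 + 4800 = 22970

22970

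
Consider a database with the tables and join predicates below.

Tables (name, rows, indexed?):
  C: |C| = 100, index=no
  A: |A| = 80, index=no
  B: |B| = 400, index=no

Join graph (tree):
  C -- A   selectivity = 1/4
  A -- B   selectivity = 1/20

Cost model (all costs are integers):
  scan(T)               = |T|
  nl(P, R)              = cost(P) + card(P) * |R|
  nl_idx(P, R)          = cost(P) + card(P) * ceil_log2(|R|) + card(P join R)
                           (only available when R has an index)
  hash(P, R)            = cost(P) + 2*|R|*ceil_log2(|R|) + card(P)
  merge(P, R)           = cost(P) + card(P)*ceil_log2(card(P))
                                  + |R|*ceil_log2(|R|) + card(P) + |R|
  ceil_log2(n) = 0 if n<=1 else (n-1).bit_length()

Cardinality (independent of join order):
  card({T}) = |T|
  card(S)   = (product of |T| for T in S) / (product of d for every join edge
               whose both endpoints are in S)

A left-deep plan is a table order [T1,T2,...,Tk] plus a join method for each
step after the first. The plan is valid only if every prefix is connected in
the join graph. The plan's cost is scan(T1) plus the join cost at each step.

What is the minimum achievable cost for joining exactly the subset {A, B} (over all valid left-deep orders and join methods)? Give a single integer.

Selinger DP over subsets of {A,B}:
  {A}: scan cost=80, card=80
  {B}: scan cost=400, card=400
  {AB}: card=1600; try (A,hash)→1920, (B,merge)→4720, (A,merge)→5040, (B,hash)→7360, (B,nl)→32080, (A,nl)→32400; best=1920 via (A,hash)

1920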